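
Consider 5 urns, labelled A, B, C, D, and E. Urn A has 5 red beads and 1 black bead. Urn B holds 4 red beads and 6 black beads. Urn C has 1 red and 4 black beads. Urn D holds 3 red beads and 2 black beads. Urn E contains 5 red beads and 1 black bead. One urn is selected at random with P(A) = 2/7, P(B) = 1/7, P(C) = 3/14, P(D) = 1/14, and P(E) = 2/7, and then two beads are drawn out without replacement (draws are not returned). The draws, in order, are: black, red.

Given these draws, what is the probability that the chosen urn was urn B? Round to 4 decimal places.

0.1928

The likelihood of the observed sequence under each hypothesis: P(data | urn A) = (1/6)(5/5) = 1/6; P(data | urn B) = (6/10)(4/9) = 4/15; P(data | urn C) = (4/5)(1/4) = 1/5; P(data | urn D) = (2/5)(3/4) = 3/10; P(data | urn E) = (1/6)(5/5) = 1/6.
Weighting by the prior gives 2/7 · 1/6 = 1/21, 1/7 · 4/15 = 4/105, 3/14 · 1/5 = 3/70, 1/14 · 3/10 = 3/140, 2/7 · 1/6 = 1/21; with total 83/420.
Hence P(urn B | data) = (4/105) / (83/420) = 16/83.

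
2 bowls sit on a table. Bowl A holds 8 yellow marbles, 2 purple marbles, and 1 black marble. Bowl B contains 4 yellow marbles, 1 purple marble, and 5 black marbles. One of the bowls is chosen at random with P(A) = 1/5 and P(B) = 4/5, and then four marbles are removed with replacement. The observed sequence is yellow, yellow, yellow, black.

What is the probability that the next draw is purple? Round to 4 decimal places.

Under each hypothesis, the probability of the observed sequence is: P(data | bowl A) = (8/11)(8/11)(8/11)(1/11) = 0.03497; P(data | bowl B) = (4/10)(4/10)(4/10)(5/10) = 0.032.
Multiplying each by its prior: 1/5 · 0.03497 = 0.0069941, 4/5 · 0.032 = 0.0256; summing to 0.032594.
Dividing through by the total gives posterior P(bowl A | data) = 0.21458, P(bowl B | data) = 0.78542.
Averaging over the posterior, P(purple next | data) = (2/11)(0.21458) + (1/10)(0.78542) = 0.11756.

0.1176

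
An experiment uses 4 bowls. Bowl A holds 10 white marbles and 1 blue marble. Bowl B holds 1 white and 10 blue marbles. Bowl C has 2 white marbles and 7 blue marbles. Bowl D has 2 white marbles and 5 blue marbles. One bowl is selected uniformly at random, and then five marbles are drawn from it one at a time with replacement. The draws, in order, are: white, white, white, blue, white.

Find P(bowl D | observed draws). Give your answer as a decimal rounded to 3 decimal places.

0.069

Under each hypothesis, the probability of the observed sequence is: P(data | bowl A) = (10/11)(10/11)(10/11)(1/11)(10/11) = 0.062092; P(data | bowl B) = (1/11)(1/11)(1/11)(10/11)(1/11) = 6.2092e-05; P(data | bowl C) = (2/9)(2/9)(2/9)(7/9)(2/9) = 0.0018967; P(data | bowl D) = (2/7)(2/7)(2/7)(5/7)(2/7) = 0.0047599.
The prior-weighted likelihoods are 1/4 · 0.062092 = 0.015523, 1/4 · 6.2092e-05 = 1.5523e-05, 1/4 · 0.0018967 = 0.00047418, 1/4 · 0.0047599 = 0.00119; summing to 0.017203.
Hence P(bowl D | data) = (0.00119) / (0.017203) = 0.069174.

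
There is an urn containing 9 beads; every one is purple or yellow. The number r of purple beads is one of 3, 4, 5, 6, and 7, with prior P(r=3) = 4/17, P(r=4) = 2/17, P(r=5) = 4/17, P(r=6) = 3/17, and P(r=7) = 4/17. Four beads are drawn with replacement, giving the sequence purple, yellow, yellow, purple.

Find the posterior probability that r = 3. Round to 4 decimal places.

0.2377

Compute the likelihood of the observed sequence for each case: P(data | r = 3) = (3/9)(6/9)(6/9)(3/9) = 0.049383; P(data | r = 4) = (4/9)(5/9)(5/9)(4/9) = 0.060966; P(data | r = 5) = (5/9)(4/9)(4/9)(5/9) = 0.060966; P(data | r = 6) = (6/9)(3/9)(3/9)(6/9) = 0.049383; P(data | r = 7) = (7/9)(2/9)(2/9)(7/9) = 0.029873.
Weighting by the prior gives 4/17 · 0.049383 = 0.011619, 2/17 · 0.060966 = 0.0071725, 4/17 · 0.060966 = 0.014345, 3/17 · 0.049383 = 0.0087146, 4/17 · 0.029873 = 0.0070291; with total 0.048881.
By Bayes' rule, P(r = 3 | data) = (0.011619) / (0.048881) = 0.23771.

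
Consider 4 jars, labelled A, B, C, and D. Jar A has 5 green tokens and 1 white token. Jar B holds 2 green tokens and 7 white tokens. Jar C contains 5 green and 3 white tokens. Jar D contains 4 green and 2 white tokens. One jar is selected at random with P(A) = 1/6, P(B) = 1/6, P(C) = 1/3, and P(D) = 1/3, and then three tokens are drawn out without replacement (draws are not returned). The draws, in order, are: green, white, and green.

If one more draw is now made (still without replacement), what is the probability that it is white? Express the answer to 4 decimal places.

0.3194

For each hypothesis, P(data | H) works out to: P(data | jar A) = (5/6)(1/5)(4/4) = 0.16667; P(data | jar B) = (2/9)(7/8)(1/7) = 0.027778; P(data | jar C) = (5/8)(3/7)(4/6) = 0.17857; P(data | jar D) = (4/6)(2/5)(3/4) = 0.2.
The prior-weighted likelihoods are 1/6 · 0.16667 = 0.027778, 1/6 · 0.027778 = 0.0046296, 1/3 · 0.17857 = 0.059524, 1/3 · 0.2 = 0.066667; with total 0.1586.
Dividing through by the total gives posterior P(jar A | data) = 0.17515, P(jar B | data) = 0.029191, P(jar C | data) = 0.37531, P(jar D | data) = 0.42035.
Averaging over the posterior, P(white next | data) = (0)(0.17515) + (1)(0.029191) + (2/5)(0.37531) + (1/3)(0.42035) = 0.31943.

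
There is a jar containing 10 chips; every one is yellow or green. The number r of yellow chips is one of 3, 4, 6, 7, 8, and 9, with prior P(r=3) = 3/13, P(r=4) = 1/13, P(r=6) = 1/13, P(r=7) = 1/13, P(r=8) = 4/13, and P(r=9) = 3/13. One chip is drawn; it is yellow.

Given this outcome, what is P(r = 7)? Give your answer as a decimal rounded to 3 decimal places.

0.082

Under each hypothesis, the probability of this draw is: P(data | r = 3) = (3/10) = 3/10; P(data | r = 4) = (4/10) = 2/5; P(data | r = 6) = (6/10) = 3/5; P(data | r = 7) = (7/10) = 7/10; P(data | r = 8) = (8/10) = 4/5; P(data | r = 9) = (9/10) = 9/10.
Weighting by the prior gives 3/13 · 3/10 = 9/130, 1/13 · 2/5 = 2/65, 1/13 · 3/5 = 3/65, 1/13 · 7/10 = 7/130, 4/13 · 4/5 = 16/65, 3/13 · 9/10 = 27/130; with total 17/26.
Hence P(r = 7 | data) = (7/130) / (17/26) = 7/85.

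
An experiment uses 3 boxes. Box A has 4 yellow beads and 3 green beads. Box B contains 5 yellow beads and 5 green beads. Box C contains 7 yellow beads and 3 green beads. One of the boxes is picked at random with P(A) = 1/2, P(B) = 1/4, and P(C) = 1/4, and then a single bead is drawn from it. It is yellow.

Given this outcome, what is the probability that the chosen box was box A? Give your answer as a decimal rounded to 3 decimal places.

0.488

Compute the likelihood of this draw for each case: P(data | box A) = (4/7) = 4/7; P(data | box B) = (5/10) = 1/2; P(data | box C) = (7/10) = 7/10.
Multiplying each by its prior: 1/2 · 4/7 = 2/7, 1/4 · 1/2 = 1/8, 1/4 · 7/10 = 7/40; summing to 41/70.
Therefore the posterior P(box A | data) = (2/7) / (41/70) = 20/41.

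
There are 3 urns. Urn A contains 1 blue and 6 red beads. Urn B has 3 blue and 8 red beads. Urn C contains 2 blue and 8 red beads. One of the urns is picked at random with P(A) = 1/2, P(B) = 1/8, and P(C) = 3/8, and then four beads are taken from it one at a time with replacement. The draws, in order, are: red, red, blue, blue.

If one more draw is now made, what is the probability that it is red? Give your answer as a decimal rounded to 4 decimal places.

Compute the likelihood of the observed sequence for each case: P(data | urn A) = (6/7)(6/7)(1/7)(1/7) = 0.014994; P(data | urn B) = (8/11)(8/11)(3/11)(3/11) = 0.039342; P(data | urn C) = (8/10)(8/10)(2/10)(2/10) = 0.0256.
Weighting by the prior gives 1/2 · 0.014994 = 0.0074969, 1/8 · 0.039342 = 0.0049177, 3/8 · 0.0256 = 0.0096; these sum to 0.022015.
Normalising, the posterior is P(urn A | data) = 0.34054, P(urn B | data) = 0.22338, P(urn C | data) = 0.43607.
Averaging over the posterior, P(red next | data) = (6/7)(0.34054) + (8/11)(0.22338) + (4/5)(0.43607) = 0.80321.

0.8032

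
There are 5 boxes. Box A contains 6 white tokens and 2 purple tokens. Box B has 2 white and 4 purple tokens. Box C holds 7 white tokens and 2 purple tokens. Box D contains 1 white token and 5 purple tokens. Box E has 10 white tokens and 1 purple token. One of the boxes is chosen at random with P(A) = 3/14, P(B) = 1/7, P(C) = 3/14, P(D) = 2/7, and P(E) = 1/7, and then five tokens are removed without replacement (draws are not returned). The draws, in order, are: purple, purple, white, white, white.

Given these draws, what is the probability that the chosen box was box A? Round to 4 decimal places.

For each hypothesis, P(data | H) works out to: P(data | box A) = (2/8)(1/7)(6/6)(5/5)(4/4) = 1/28; P(data | box B) = (4/6)(3/5)(2/4)(1/3)(0/2) = 0; P(data | box C) = (2/9)(1/8)(7/7)(6/6)(5/5) = 1/36; P(data | box D) = (5/6)(4/5)(1/4)(0/3) = 0; P(data | box E) = (1/11)(0/10) = 0.
The prior-weighted likelihoods are 3/14 · 1/28 = 3/392, 1/7 · 0 = 0, 3/14 · 1/36 = 1/168, 2/7 · 0 = 0, 1/7 · 0 = 0; these sum to 2/147.
Hence P(box A | data) = (3/392) / (2/147) = 9/16.

0.5625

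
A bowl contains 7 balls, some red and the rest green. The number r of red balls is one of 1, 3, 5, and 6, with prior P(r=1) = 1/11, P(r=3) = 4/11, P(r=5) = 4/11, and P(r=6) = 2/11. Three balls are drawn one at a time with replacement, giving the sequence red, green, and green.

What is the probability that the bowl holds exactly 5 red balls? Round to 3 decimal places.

Compute the likelihood of the observed sequence for each case: P(data | r = 1) = (1/7)(6/7)(6/7) = 0.10496; P(data | r = 3) = (3/7)(4/7)(4/7) = 0.13994; P(data | r = 5) = (5/7)(2/7)(2/7) = 0.058309; P(data | r = 6) = (6/7)(1/7)(1/7) = 0.017493.
Weighting by the prior gives 1/11 · 0.10496 = 0.0095415, 4/11 · 0.13994 = 0.050888, 4/11 · 0.058309 = 0.021203, 2/11 · 0.017493 = 0.0031805; these sum to 0.084813.
Therefore the posterior P(r = 5 | data) = (0.021203) / (0.084813) = 0.25.

0.250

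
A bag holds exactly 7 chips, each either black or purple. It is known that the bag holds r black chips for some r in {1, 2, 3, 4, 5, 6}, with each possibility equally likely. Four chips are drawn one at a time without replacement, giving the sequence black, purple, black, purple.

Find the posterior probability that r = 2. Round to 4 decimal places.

For each hypothesis, P(data | H) works out to: P(data | r = 1) = (1/7)(6/6)(0/5) = 0; P(data | r = 2) = (2/7)(5/6)(1/5)(4/4) = 1/21; P(data | r = 3) = (3/7)(4/6)(2/5)(3/4) = 3/35; P(data | r = 4) = (4/7)(3/6)(3/5)(2/4) = 3/35; P(data | r = 5) = (5/7)(2/6)(4/5)(1/4) = 1/21; P(data | r = 6) = (6/7)(1/6)(5/5)(0/4) = 0.
The prior-weighted likelihoods are 1/6 · 0 = 0, 1/6 · 1/21 = 1/126, 1/6 · 3/35 = 1/70, 1/6 · 3/35 = 1/70, 1/6 · 1/21 = 1/126, 1/6 · 0 = 0; summing to 2/45.
Therefore the posterior P(r = 2 | data) = (1/126) / (2/45) = 5/28.

0.1786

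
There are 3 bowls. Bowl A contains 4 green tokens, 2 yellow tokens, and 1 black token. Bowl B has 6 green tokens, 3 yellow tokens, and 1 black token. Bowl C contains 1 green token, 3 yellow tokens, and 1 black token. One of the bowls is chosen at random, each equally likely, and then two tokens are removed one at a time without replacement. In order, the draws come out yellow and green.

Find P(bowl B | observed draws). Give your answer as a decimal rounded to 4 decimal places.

0.3700

The likelihood of the observed sequence under each hypothesis: P(data | bowl A) = (2/7)(4/6) = 0.19048; P(data | bowl B) = (3/10)(6/9) = 0.2; P(data | bowl C) = (3/5)(1/4) = 0.15.
Multiplying each by its prior: 1/3 · 0.19048 = 0.063492, 1/3 · 0.2 = 0.066667, 1/3 · 0.15 = 0.05; summing to 0.18016.
By Bayes' rule, P(bowl B | data) = (0.066667) / (0.18016) = 0.37004.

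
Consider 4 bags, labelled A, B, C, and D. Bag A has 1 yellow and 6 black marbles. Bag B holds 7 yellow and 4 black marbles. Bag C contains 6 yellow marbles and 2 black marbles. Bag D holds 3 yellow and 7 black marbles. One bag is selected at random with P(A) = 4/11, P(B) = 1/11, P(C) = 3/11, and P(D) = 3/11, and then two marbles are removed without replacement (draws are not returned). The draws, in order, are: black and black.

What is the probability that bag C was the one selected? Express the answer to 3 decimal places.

Under each hypothesis, the probability of the observed sequence is: P(data | bag A) = (6/7)(5/6) = 0.71429; P(data | bag B) = (4/11)(3/10) = 0.10909; P(data | bag C) = (2/8)(1/7) = 0.035714; P(data | bag D) = (7/10)(6/9) = 0.46667.
The prior-weighted likelihoods are 4/11 · 0.71429 = 0.25974, 1/11 · 0.10909 = 0.0099174, 3/11 · 0.035714 = 0.0097403, 3/11 · 0.46667 = 0.12727; summing to 0.40667.
Hence P(bag C | data) = (0.0097403) / (0.40667) = 0.023951.

0.024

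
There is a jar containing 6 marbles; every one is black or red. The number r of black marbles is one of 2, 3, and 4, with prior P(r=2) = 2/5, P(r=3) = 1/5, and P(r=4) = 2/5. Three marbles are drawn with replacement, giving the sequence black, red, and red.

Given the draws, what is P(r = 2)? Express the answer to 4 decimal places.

0.5203

Compute the likelihood of the observed sequence for each case: P(data | r = 2) = (2/6)(4/6)(4/6) = 4/27; P(data | r = 3) = (3/6)(3/6)(3/6) = 1/8; P(data | r = 4) = (4/6)(2/6)(2/6) = 2/27.
The prior-weighted likelihoods are 2/5 · 4/27 = 8/135, 1/5 · 1/8 = 1/40, 2/5 · 2/27 = 4/135; summing to 41/360.
Therefore the posterior P(r = 2 | data) = (8/135) / (41/360) = 64/123.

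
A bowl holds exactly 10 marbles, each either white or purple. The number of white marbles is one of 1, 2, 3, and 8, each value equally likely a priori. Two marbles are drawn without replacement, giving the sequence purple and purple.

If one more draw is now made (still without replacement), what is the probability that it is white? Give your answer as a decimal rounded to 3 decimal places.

0.237

Under each hypothesis, the probability of the observed sequence is: P(data | r = 1) = (9/10)(8/9) = 4/5; P(data | r = 2) = (8/10)(7/9) = 28/45; P(data | r = 3) = (7/10)(6/9) = 7/15; P(data | r = 8) = (2/10)(1/9) = 1/45.
Weighting by the prior gives 1/4 · 4/5 = 1/5, 1/4 · 28/45 = 7/45, 1/4 · 7/15 = 7/60, 1/4 · 1/45 = 1/180; with total 43/90.
Dividing through by the total gives posterior P(r = 1 | data) = 18/43, P(r = 2 | data) = 14/43, P(r = 3 | data) = 21/86, P(r = 8 | data) = 1/86.
The predictive probability is P(white next | data) = (1/8)(18/43) + (1/4)(14/43) + (3/8)(21/86) + (1)(1/86) = 163/688.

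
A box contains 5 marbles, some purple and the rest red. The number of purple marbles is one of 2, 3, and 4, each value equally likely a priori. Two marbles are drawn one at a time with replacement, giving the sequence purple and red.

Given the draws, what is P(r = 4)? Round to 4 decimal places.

0.2500

Compute the likelihood of the observed sequence for each case: P(data | r = 2) = (2/5)(3/5) = 6/25; P(data | r = 3) = (3/5)(2/5) = 6/25; P(data | r = 4) = (4/5)(1/5) = 4/25.
Weighting by the prior gives 1/3 · 6/25 = 2/25, 1/3 · 6/25 = 2/25, 1/3 · 4/25 = 4/75; summing to 16/75.
Therefore the posterior P(r = 4 | data) = (4/75) / (16/75) = 1/4.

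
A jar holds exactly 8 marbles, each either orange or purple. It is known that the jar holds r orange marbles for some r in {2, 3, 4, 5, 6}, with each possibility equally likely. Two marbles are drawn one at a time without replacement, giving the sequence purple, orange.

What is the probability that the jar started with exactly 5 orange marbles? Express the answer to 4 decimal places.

Compute the likelihood of the observed sequence for each case: P(data | r = 2) = (6/8)(2/7) = 3/14; P(data | r = 3) = (5/8)(3/7) = 15/56; P(data | r = 4) = (4/8)(4/7) = 2/7; P(data | r = 5) = (3/8)(5/7) = 15/56; P(data | r = 6) = (2/8)(6/7) = 3/14.
The prior-weighted likelihoods are 1/5 · 3/14 = 3/70, 1/5 · 15/56 = 3/56, 1/5 · 2/7 = 2/35, 1/5 · 15/56 = 3/56, 1/5 · 3/14 = 3/70; these sum to 1/4.
Hence P(r = 5 | data) = (3/56) / (1/4) = 3/14.

0.2143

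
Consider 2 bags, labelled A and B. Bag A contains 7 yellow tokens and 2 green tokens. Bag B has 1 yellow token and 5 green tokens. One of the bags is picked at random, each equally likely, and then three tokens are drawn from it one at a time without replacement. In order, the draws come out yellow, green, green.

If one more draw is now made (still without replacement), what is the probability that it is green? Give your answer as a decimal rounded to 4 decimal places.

0.8571

Compute the likelihood of the observed sequence for each case: P(data | bag A) = (7/9)(2/8)(1/7) = 1/36; P(data | bag B) = (1/6)(5/5)(4/4) = 1/6.
The prior-weighted likelihoods are 1/2 · 1/36 = 1/72, 1/2 · 1/6 = 1/12; summing to 7/72.
The posterior is then P(bag A | data) = 1/7, P(bag B | data) = 6/7.
So P(green next | data) = Σ P(green next | H) P(H | data) = (0)(1/7) + (1)(6/7) = 6/7.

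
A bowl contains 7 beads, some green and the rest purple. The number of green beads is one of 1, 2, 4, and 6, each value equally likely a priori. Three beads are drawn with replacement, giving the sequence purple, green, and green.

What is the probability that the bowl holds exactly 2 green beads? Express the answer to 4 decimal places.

The likelihood of the observed sequence under each hypothesis: P(data | r = 1) = (6/7)(1/7)(1/7) = 6/343; P(data | r = 2) = (5/7)(2/7)(2/7) = 20/343; P(data | r = 4) = (3/7)(4/7)(4/7) = 48/343; P(data | r = 6) = (1/7)(6/7)(6/7) = 36/343.
Weighting by the prior gives 1/4 · 6/343 = 3/686, 1/4 · 20/343 = 5/343, 1/4 · 48/343 = 12/343, 1/4 · 36/343 = 9/343; summing to 55/686.
Hence P(r = 2 | data) = (5/343) / (55/686) = 2/11.

0.1818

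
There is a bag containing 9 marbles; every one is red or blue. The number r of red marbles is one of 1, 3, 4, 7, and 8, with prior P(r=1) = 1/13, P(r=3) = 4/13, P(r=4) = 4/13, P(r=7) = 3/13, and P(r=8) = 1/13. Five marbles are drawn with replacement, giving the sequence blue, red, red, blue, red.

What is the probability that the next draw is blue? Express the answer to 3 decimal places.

0.479

The likelihood of the observed sequence under each hypothesis: P(data | r = 1) = (8/9)(1/9)(1/9)(8/9)(1/9) = 0.0010838; P(data | r = 3) = (6/9)(3/9)(3/9)(6/9)(3/9) = 0.016461; P(data | r = 4) = (5/9)(4/9)(4/9)(5/9)(4/9) = 0.027096; P(data | r = 7) = (2/9)(7/9)(7/9)(2/9)(7/9) = 0.023235; P(data | r = 8) = (1/9)(8/9)(8/9)(1/9)(8/9) = 0.0086708.
The prior-weighted likelihoods are 1/13 · 0.0010838 = 8.3373e-05, 4/13 · 0.016461 = 0.0050649, 4/13 · 0.027096 = 0.0083373, 3/13 · 0.023235 = 0.0053619, 1/13 · 0.0086708 = 0.00066698; with total 0.019514.
The posterior is then P(r = 1 | data) = 0.0042724, P(r = 3 | data) = 0.25955, P(r = 4 | data) = 0.42724, P(r = 7 | data) = 0.27477, P(r = 8 | data) = 0.034179.
So P(blue next | data) = Σ P(blue next | H) P(H | data) = (8/9)(0.0042724) + (2/3)(0.25955) + (5/9)(0.42724) + (2/9)(0.27477) + (1/9)(0.034179) = 0.47904.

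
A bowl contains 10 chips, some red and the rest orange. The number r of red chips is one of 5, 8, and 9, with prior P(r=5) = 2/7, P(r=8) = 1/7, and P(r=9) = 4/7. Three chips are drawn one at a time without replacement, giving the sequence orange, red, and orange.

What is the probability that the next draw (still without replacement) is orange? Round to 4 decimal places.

0.3968

Compute the likelihood of the observed sequence for each case: P(data | r = 5) = (5/10)(5/9)(4/8) = 5/36; P(data | r = 8) = (2/10)(8/9)(1/8) = 1/45; P(data | r = 9) = (1/10)(9/9)(0/8) = 0.
Multiplying each by its prior: 2/7 · 5/36 = 5/126, 1/7 · 1/45 = 1/315, 4/7 · 0 = 0; with total 3/70.
Normalising, the posterior is P(r = 5 | data) = 25/27, P(r = 8 | data) = 2/27, P(r = 9 | data) = 0.
So P(orange next | data) = Σ P(orange next | H) P(H | data) = (3/7)(25/27) + (0)(2/27) = 25/63.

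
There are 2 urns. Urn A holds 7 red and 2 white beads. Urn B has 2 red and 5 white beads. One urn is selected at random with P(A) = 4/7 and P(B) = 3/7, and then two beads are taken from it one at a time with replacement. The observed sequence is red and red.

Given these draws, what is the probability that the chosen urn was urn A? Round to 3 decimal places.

The likelihood of the observed sequence under each hypothesis: P(data | urn A) = (7/9)(7/9) = 0.60494; P(data | urn B) = (2/7)(2/7) = 0.081633.
Multiplying each by its prior: 4/7 · 0.60494 = 0.34568, 3/7 · 0.081633 = 0.034985; summing to 0.38066.
Hence P(urn A | data) = (0.34568) / (0.38066) = 0.90809.

0.908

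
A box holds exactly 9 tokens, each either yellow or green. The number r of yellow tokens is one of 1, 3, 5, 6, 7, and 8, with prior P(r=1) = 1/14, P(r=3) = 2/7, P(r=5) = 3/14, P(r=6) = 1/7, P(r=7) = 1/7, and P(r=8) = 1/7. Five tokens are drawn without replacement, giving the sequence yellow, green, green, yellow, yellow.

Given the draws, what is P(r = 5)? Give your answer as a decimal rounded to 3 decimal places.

0.419

Under each hypothesis, the probability of the observed sequence is: P(data | r = 1) = (1/9)(8/8)(7/7)(0/6) = 0; P(data | r = 3) = (3/9)(6/8)(5/7)(2/6)(1/5) = 0.011905; P(data | r = 5) = (5/9)(4/8)(3/7)(4/6)(3/5) = 0.047619; P(data | r = 6) = (6/9)(3/8)(2/7)(5/6)(4/5) = 0.047619; P(data | r = 7) = (7/9)(2/8)(1/7)(6/6)(5/5) = 0.027778; P(data | r = 8) = (8/9)(1/8)(0/7) = 0.
Weighting by the prior gives 1/14 · 0 = 0, 2/7 · 0.011905 = 0.0034014, 3/14 · 0.047619 = 0.010204, 1/7 · 0.047619 = 0.0068027, 1/7 · 0.027778 = 0.0039683, 1/7 · 0 = 0; summing to 0.024376.
Therefore the posterior P(r = 5 | data) = (0.010204) / (0.024376) = 0.4186.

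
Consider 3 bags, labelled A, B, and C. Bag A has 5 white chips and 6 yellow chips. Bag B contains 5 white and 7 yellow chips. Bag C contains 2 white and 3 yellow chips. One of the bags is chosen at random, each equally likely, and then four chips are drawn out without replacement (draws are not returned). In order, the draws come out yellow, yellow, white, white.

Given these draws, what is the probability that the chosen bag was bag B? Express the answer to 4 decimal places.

The likelihood of the observed sequence under each hypothesis: P(data | bag A) = (6/11)(5/10)(5/9)(4/8) = 0.075758; P(data | bag B) = (7/12)(6/11)(5/10)(4/9) = 0.070707; P(data | bag C) = (3/5)(2/4)(2/3)(1/2) = 0.1.
Weighting by the prior gives 1/3 · 0.075758 = 0.025253, 1/3 · 0.070707 = 0.023569, 1/3 · 0.1 = 0.033333; summing to 0.082155.
Therefore the posterior P(bag B | data) = (0.023569) / (0.082155) = 0.28689.

0.2869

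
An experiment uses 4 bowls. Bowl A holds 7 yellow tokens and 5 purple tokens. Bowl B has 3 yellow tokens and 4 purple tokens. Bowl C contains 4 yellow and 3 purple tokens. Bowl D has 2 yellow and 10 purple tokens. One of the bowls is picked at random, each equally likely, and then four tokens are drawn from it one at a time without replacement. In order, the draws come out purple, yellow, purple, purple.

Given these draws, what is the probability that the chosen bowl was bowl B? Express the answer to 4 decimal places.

0.3165

The likelihood of the observed sequence under each hypothesis: P(data | bowl A) = (5/12)(7/11)(4/10)(3/9) = 0.035354; P(data | bowl B) = (4/7)(3/6)(3/5)(2/4) = 0.085714; P(data | bowl C) = (3/7)(4/6)(2/5)(1/4) = 0.028571; P(data | bowl D) = (10/12)(2/11)(9/10)(8/9) = 0.12121.
Weighting by the prior gives 1/4 · 0.035354 = 0.0088384, 1/4 · 0.085714 = 0.021429, 1/4 · 0.028571 = 0.0071429, 1/4 · 0.12121 = 0.030303; with total 0.067713.
So P(bowl B | data) = (0.021429) / (0.067713) = 0.31646.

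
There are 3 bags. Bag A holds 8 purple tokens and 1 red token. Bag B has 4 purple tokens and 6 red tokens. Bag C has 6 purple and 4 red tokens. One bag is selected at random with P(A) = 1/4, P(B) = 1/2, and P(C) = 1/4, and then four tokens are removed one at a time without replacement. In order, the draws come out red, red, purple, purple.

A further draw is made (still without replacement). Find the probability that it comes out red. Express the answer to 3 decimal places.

Compute the likelihood of the observed sequence for each case: P(data | bag A) = (1/9)(0/8) = 0; P(data | bag B) = (6/10)(5/9)(4/8)(3/7) = 1/14; P(data | bag C) = (4/10)(3/9)(6/8)(5/7) = 1/14.
The prior-weighted likelihoods are 1/4 · 0 = 0, 1/2 · 1/14 = 1/28, 1/4 · 1/14 = 1/56; summing to 3/56.
Dividing through by the total gives posterior P(bag A | data) = 0, P(bag B | data) = 2/3, P(bag C | data) = 1/3.
Averaging over the posterior, P(red next | data) = (2/3)(2/3) + (1/3)(1/3) = 5/9.

0.556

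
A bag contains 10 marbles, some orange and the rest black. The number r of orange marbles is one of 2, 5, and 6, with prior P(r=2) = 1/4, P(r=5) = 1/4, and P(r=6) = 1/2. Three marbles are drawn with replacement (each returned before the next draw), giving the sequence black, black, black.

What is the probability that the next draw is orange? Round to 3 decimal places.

0.316

For each hypothesis, P(data | H) works out to: P(data | r = 2) = (8/10)(8/10)(8/10) = 64/125; P(data | r = 5) = (5/10)(5/10)(5/10) = 1/8; P(data | r = 6) = (4/10)(4/10)(4/10) = 8/125.
The prior-weighted likelihoods are 1/4 · 64/125 = 16/125, 1/4 · 1/8 = 1/32, 1/2 · 8/125 = 4/125; summing to 153/800.
The posterior is then P(r = 2 | data) = 0.66928, P(r = 5 | data) = 0.1634, P(r = 6 | data) = 0.16732.
So P(orange next | data) = Σ P(orange next | H) P(H | data) = (1/5)(0.66928) + (1/2)(0.1634) + (3/5)(0.16732) = 0.31595.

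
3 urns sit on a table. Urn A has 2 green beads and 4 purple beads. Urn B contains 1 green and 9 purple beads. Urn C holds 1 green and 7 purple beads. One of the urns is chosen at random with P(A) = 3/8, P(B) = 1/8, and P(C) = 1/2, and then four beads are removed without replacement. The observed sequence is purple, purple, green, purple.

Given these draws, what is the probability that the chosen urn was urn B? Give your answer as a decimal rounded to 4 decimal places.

0.1000

Compute the likelihood of the observed sequence for each case: P(data | urn A) = (4/6)(3/5)(2/4)(2/3) = 2/15; P(data | urn B) = (9/10)(8/9)(1/8)(7/7) = 1/10; P(data | urn C) = (7/8)(6/7)(1/6)(5/5) = 1/8.
Multiplying each by its prior: 3/8 · 2/15 = 1/20, 1/8 · 1/10 = 1/80, 1/2 · 1/8 = 1/16; these sum to 1/8.
So P(urn B | data) = (1/80) / (1/8) = 1/10.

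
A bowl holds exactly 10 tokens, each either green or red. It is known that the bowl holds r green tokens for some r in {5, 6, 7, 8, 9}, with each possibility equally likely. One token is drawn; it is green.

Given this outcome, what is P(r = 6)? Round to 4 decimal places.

The likelihood of this draw under each hypothesis: P(data | r = 5) = (5/10) = 1/2; P(data | r = 6) = (6/10) = 3/5; P(data | r = 7) = (7/10) = 7/10; P(data | r = 8) = (8/10) = 4/5; P(data | r = 9) = (9/10) = 9/10.
Multiplying each by its prior: 1/5 · 1/2 = 1/10, 1/5 · 3/5 = 3/25, 1/5 · 7/10 = 7/50, 1/5 · 4/5 = 4/25, 1/5 · 9/10 = 9/50; with total 7/10.
So P(r = 6 | data) = (3/25) / (7/10) = 6/35.

0.1714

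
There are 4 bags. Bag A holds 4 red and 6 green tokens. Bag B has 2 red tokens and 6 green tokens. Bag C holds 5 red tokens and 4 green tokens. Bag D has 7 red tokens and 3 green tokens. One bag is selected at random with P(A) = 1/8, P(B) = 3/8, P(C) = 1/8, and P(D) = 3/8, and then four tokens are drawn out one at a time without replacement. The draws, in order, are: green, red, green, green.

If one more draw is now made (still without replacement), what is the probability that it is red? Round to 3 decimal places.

0.359

For each hypothesis, P(data | H) works out to: P(data | bag A) = (6/10)(4/9)(5/8)(4/7) = 0.095238; P(data | bag B) = (6/8)(2/7)(5/6)(4/5) = 0.14286; P(data | bag C) = (4/9)(5/8)(3/7)(2/6) = 0.039683; P(data | bag D) = (3/10)(7/9)(2/8)(1/7) = 0.0083333.
The prior-weighted likelihoods are 1/8 · 0.095238 = 0.011905, 3/8 · 0.14286 = 0.053571, 1/8 · 0.039683 = 0.0049603, 3/8 · 0.0083333 = 0.003125; with total 0.073562.
The posterior is then P(bag A | data) = 0.16183, P(bag B | data) = 0.72825, P(bag C | data) = 0.067431, P(bag D | data) = 0.042481.
Averaging over the posterior, P(red next | data) = (1/2)(0.16183) + (1/4)(0.72825) + (4/5)(0.067431) + (1)(0.042481) = 0.35941.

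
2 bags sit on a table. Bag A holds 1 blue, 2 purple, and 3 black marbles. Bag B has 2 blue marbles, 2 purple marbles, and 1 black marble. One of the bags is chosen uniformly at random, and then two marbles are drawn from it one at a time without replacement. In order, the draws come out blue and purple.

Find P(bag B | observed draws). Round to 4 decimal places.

The likelihood of the observed sequence under each hypothesis: P(data | bag A) = (1/6)(2/5) = 1/15; P(data | bag B) = (2/5)(2/4) = 1/5.
Weighting by the prior gives 1/2 · 1/15 = 1/30, 1/2 · 1/5 = 1/10; summing to 2/15.
By Bayes' rule, P(bag B | data) = (1/10) / (2/15) = 3/4.

0.7500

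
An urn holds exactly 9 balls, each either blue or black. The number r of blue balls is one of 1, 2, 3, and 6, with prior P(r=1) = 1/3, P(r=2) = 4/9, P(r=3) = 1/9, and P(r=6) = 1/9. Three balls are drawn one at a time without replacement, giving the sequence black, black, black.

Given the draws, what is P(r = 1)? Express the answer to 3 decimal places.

0.511

Compute the likelihood of the observed sequence for each case: P(data | r = 1) = (8/9)(7/8)(6/7) = 2/3; P(data | r = 2) = (7/9)(6/8)(5/7) = 5/12; P(data | r = 3) = (6/9)(5/8)(4/7) = 5/21; P(data | r = 6) = (3/9)(2/8)(1/7) = 1/84.
Weighting by the prior gives 1/3 · 2/3 = 2/9, 4/9 · 5/12 = 5/27, 1/9 · 5/21 = 5/189, 1/9 · 1/84 = 1/756; with total 47/108.
Hence P(r = 1 | data) = (2/9) / (47/108) = 24/47.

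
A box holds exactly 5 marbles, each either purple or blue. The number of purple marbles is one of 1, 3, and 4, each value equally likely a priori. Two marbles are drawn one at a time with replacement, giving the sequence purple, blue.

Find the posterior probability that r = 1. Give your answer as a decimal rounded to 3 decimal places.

The likelihood of the observed sequence under each hypothesis: P(data | r = 1) = (1/5)(4/5) = 4/25; P(data | r = 3) = (3/5)(2/5) = 6/25; P(data | r = 4) = (4/5)(1/5) = 4/25.
Weighting by the prior gives 1/3 · 4/25 = 4/75, 1/3 · 6/25 = 2/25, 1/3 · 4/25 = 4/75; with total 14/75.
By Bayes' rule, P(r = 1 | data) = (4/75) / (14/75) = 2/7.

0.286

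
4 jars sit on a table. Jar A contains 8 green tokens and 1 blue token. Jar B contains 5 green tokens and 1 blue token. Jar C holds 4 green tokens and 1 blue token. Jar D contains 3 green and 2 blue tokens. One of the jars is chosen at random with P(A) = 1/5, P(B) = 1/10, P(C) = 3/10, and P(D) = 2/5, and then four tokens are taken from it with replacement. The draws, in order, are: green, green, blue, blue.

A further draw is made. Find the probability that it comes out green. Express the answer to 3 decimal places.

The likelihood of the observed sequence under each hypothesis: P(data | jar A) = (8/9)(8/9)(1/9)(1/9) = 0.0097546; P(data | jar B) = (5/6)(5/6)(1/6)(1/6) = 0.01929; P(data | jar C) = (4/5)(4/5)(1/5)(1/5) = 0.0256; P(data | jar D) = (3/5)(3/5)(2/5)(2/5) = 0.0576.
The prior-weighted likelihoods are 1/5 · 0.0097546 = 0.0019509, 1/10 · 0.01929 = 0.001929, 3/10 · 0.0256 = 0.00768, 2/5 · 0.0576 = 0.02304; these sum to 0.0346.
The posterior is then P(jar A | data) = 0.056385, P(jar B | data) = 0.055752, P(jar C | data) = 0.22197, P(jar D | data) = 0.6659.
So P(green next | data) = Σ P(green next | H) P(H | data) = (8/9)(0.056385) + (5/6)(0.055752) + (4/5)(0.22197) + (3/5)(0.6659) = 0.67369.

0.674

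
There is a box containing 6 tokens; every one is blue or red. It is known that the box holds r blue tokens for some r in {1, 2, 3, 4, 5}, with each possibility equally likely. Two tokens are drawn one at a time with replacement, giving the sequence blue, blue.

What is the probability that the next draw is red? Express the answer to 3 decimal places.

Compute the likelihood of the observed sequence for each case: P(data | r = 1) = (1/6)(1/6) = 1/36; P(data | r = 2) = (2/6)(2/6) = 1/9; P(data | r = 3) = (3/6)(3/6) = 1/4; P(data | r = 4) = (4/6)(4/6) = 4/9; P(data | r = 5) = (5/6)(5/6) = 25/36.
Weighting by the prior gives 1/5 · 1/36 = 1/180, 1/5 · 1/9 = 1/45, 1/5 · 1/4 = 1/20, 1/5 · 4/9 = 4/45, 1/5 · 25/36 = 5/36; with total 11/36.
Normalising, the posterior is P(r = 1 | data) = 1/55, P(r = 2 | data) = 4/55, P(r = 3 | data) = 9/55, P(r = 4 | data) = 16/55, P(r = 5 | data) = 5/11.
So P(red next | data) = Σ P(red next | H) P(H | data) = (5/6)(1/55) + (2/3)(4/55) + (1/2)(9/55) + (1/3)(16/55) + (1/6)(5/11) = 7/22.

0.318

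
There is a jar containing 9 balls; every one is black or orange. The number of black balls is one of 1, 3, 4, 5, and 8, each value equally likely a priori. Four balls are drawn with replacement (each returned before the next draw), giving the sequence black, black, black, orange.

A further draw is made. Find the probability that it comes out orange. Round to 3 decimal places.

For each hypothesis, P(data | H) works out to: P(data | r = 1) = (1/9)(1/9)(1/9)(8/9) = 0.0012193; P(data | r = 3) = (3/9)(3/9)(3/9)(6/9) = 0.024691; P(data | r = 4) = (4/9)(4/9)(4/9)(5/9) = 0.048773; P(data | r = 5) = (5/9)(5/9)(5/9)(4/9) = 0.076208; P(data | r = 8) = (8/9)(8/9)(8/9)(1/9) = 0.078037.
Weighting by the prior gives 1/5 · 0.0012193 = 0.00024387, 1/5 · 0.024691 = 0.0049383, 1/5 · 0.048773 = 0.0097546, 1/5 · 0.076208 = 0.015242, 1/5 · 0.078037 = 0.015607; summing to 0.045786.
Dividing through by the total gives posterior P(r = 1 | data) = 0.0053262, P(r = 3 | data) = 0.10786, P(r = 4 | data) = 0.21305, P(r = 5 | data) = 0.33289, P(r = 8 | data) = 0.34088.
The predictive probability is P(orange next | data) = (8/9)(0.0053262) + (2/3)(0.10786) + (5/9)(0.21305) + (4/9)(0.33289) + (1/9)(0.34088) = 0.38083.

0.381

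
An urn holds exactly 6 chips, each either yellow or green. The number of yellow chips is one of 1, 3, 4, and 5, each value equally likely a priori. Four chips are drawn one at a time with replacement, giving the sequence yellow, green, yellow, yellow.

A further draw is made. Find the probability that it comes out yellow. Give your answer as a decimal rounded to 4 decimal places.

0.6809

Compute the likelihood of the observed sequence for each case: P(data | r = 1) = (1/6)(5/6)(1/6)(1/6) = 0.003858; P(data | r = 3) = (3/6)(3/6)(3/6)(3/6) = 0.0625; P(data | r = 4) = (4/6)(2/6)(4/6)(4/6) = 0.098765; P(data | r = 5) = (5/6)(1/6)(5/6)(5/6) = 0.096451.
The prior-weighted likelihoods are 1/4 · 0.003858 = 0.00096451, 1/4 · 0.0625 = 0.015625, 1/4 · 0.098765 = 0.024691, 1/4 · 0.096451 = 0.024113; with total 0.065394.
Dividing through by the total gives posterior P(r = 1 | data) = 0.014749, P(r = 3 | data) = 0.23894, P(r = 4 | data) = 0.37758, P(r = 5 | data) = 0.36873.
The predictive probability is P(yellow next | data) = (1/6)(0.014749) + (1/2)(0.23894) + (2/3)(0.37758) + (5/6)(0.36873) = 0.68092.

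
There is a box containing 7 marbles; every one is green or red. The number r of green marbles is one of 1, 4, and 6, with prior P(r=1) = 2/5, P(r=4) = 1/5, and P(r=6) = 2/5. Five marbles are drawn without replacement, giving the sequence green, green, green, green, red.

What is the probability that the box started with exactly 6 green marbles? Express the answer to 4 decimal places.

0.9091

Compute the likelihood of the observed sequence for each case: P(data | r = 1) = (1/7)(0/6) = 0; P(data | r = 4) = (4/7)(3/6)(2/5)(1/4)(3/3) = 1/35; P(data | r = 6) = (6/7)(5/6)(4/5)(3/4)(1/3) = 1/7.
The prior-weighted likelihoods are 2/5 · 0 = 0, 1/5 · 1/35 = 1/175, 2/5 · 1/7 = 2/35; these sum to 11/175.
Therefore the posterior P(r = 6 | data) = (2/35) / (11/175) = 10/11.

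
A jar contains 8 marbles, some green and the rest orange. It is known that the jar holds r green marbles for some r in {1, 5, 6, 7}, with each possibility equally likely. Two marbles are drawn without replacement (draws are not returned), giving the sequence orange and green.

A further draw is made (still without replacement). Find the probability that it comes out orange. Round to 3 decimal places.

For each hypothesis, P(data | H) works out to: P(data | r = 1) = (7/8)(1/7) = 1/8; P(data | r = 5) = (3/8)(5/7) = 15/56; P(data | r = 6) = (2/8)(6/7) = 3/14; P(data | r = 7) = (1/8)(7/7) = 1/8.
Multiplying each by its prior: 1/4 · 1/8 = 1/32, 1/4 · 15/56 = 15/224, 1/4 · 3/14 = 3/56, 1/4 · 1/8 = 1/32; summing to 41/224.
Normalising, the posterior is P(r = 1 | data) = 7/41, P(r = 5 | data) = 15/41, P(r = 6 | data) = 12/41, P(r = 7 | data) = 7/41.
The predictive probability is P(orange next | data) = (1)(7/41) + (1/3)(15/41) + (1/6)(12/41) + (0)(7/41) = 14/41.

0.341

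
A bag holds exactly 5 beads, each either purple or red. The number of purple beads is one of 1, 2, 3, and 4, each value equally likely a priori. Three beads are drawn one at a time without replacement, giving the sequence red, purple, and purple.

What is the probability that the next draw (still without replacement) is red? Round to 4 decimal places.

0.4000

Under each hypothesis, the probability of the observed sequence is: P(data | r = 1) = (4/5)(1/4)(0/3) = 0; P(data | r = 2) = (3/5)(2/4)(1/3) = 1/10; P(data | r = 3) = (2/5)(3/4)(2/3) = 1/5; P(data | r = 4) = (1/5)(4/4)(3/3) = 1/5.
Multiplying each by its prior: 1/4 · 0 = 0, 1/4 · 1/10 = 1/40, 1/4 · 1/5 = 1/20, 1/4 · 1/5 = 1/20; these sum to 1/8.
Dividing through by the total gives posterior P(r = 1 | data) = 0, P(r = 2 | data) = 1/5, P(r = 3 | data) = 2/5, P(r = 4 | data) = 2/5.
So P(red next | data) = Σ P(red next | H) P(H | data) = (1)(1/5) + (1/2)(2/5) + (0)(2/5) = 2/5.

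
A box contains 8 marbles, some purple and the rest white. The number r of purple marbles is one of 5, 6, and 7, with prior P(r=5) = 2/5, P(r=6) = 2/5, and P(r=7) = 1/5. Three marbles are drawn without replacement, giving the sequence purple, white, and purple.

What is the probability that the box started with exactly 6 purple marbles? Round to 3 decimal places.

The likelihood of the observed sequence under each hypothesis: P(data | r = 5) = (5/8)(3/7)(4/6) = 5/28; P(data | r = 6) = (6/8)(2/7)(5/6) = 5/28; P(data | r = 7) = (7/8)(1/7)(6/6) = 1/8.
Weighting by the prior gives 2/5 · 5/28 = 1/14, 2/5 · 5/28 = 1/14, 1/5 · 1/8 = 1/40; with total 47/280.
Therefore the posterior P(r = 6 | data) = (1/14) / (47/280) = 20/47.

0.426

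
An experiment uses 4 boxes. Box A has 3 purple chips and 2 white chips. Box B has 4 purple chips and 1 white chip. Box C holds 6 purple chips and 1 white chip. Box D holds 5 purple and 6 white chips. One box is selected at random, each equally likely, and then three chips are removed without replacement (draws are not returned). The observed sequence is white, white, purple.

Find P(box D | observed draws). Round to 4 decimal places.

0.6024

The likelihood of the observed sequence under each hypothesis: P(data | box A) = (2/5)(1/4)(3/3) = 0.1; P(data | box B) = (1/5)(0/4) = 0; P(data | box C) = (1/7)(0/6) = 0; P(data | box D) = (6/11)(5/10)(5/9) = 0.15152.
Multiplying each by its prior: 1/4 · 0.1 = 0.025, 1/4 · 0 = 0, 1/4 · 0 = 0, 1/4 · 0.15152 = 0.037879; these sum to 0.062879.
So P(box D | data) = (0.037879) / (0.062879) = 0.60241.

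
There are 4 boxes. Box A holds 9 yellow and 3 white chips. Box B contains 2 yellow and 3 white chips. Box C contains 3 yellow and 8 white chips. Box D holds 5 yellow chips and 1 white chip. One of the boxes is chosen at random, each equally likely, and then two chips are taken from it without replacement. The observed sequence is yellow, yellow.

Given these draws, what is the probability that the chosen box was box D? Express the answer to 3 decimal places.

0.488

Under each hypothesis, the probability of the observed sequence is: P(data | box A) = (9/12)(8/11) = 6/11; P(data | box B) = (2/5)(1/4) = 1/10; P(data | box C) = (3/11)(2/10) = 3/55; P(data | box D) = (5/6)(4/5) = 2/3.
Multiplying each by its prior: 1/4 · 6/11 = 3/22, 1/4 · 1/10 = 1/40, 1/4 · 3/55 = 3/220, 1/4 · 2/3 = 1/6; these sum to 41/120.
So P(box D | data) = (1/6) / (41/120) = 20/41.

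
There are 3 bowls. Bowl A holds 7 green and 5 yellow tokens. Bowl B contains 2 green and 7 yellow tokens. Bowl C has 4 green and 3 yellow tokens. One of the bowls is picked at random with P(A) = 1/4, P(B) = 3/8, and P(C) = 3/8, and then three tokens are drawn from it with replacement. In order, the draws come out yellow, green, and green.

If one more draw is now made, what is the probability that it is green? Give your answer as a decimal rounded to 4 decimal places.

Compute the likelihood of the observed sequence for each case: P(data | bowl A) = (5/12)(7/12)(7/12) = 0.14178; P(data | bowl B) = (7/9)(2/9)(2/9) = 0.038409; P(data | bowl C) = (3/7)(4/7)(4/7) = 0.13994.
Multiplying each by its prior: 1/4 · 0.14178 = 0.035446, 3/8 · 0.038409 = 0.014403, 3/8 · 0.13994 = 0.052478; with total 0.10233.
Dividing through by the total gives posterior P(bowl A | data) = 0.3464, P(bowl B | data) = 0.14076, P(bowl C | data) = 0.51285.
So P(green next | data) = Σ P(green next | H) P(H | data) = (7/12)(0.3464) + (2/9)(0.14076) + (4/7)(0.51285) = 0.5264.

0.5264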